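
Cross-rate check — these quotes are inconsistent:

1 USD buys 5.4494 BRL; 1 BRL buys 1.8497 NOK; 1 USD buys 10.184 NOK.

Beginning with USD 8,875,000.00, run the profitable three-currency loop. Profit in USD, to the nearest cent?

Profit: USD 91,785.24

Profitable loop is USD → NOK → BRL → USD:
USD 8,875,000.00 × 10.184 = NOK 90,383,000.00
NOK 90,383,000.00 ÷ 1.8497 = BRL 48,863,599.50
BRL 48,863,599.50 ÷ 5.4494 = USD 8,966,785.24
Profit = USD 8,966,785.24 − USD 8,875,000.00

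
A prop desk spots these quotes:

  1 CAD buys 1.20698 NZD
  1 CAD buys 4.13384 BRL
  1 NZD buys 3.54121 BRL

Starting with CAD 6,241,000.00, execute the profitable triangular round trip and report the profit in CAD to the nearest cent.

Profit: CAD 211,860.48

Profitable loop is CAD → NZD → BRL → CAD:
CAD 6,241,000.00 × 1.20698 = NZD 7,532,762.18
NZD 7,532,762.18 × 3.54121 = BRL 26,675,092.76
BRL 26,675,092.76 ÷ 4.13384 = CAD 6,452,860.48
Profit = CAD 6,452,860.48 − CAD 6,241,000.00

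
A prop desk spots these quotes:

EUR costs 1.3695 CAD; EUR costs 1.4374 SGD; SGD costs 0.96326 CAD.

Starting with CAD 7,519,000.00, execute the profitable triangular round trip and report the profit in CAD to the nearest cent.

Profitable loop is CAD → EUR → SGD → CAD:
CAD 7,519,000.00 ÷ 1.3695 = EUR 5,490,324.94
EUR 5,490,324.94 × 1.4374 = SGD 7,891,793.06
SGD 7,891,793.06 × 0.96326 = CAD 7,601,848.59
Profit = CAD 7,601,848.59 − CAD 7,519,000.00

Profit: CAD 82,848.59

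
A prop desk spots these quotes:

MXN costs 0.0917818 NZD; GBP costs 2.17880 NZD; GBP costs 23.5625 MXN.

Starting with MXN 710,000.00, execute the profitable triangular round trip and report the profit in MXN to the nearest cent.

Profit: MXN 5,315.73

Profitable loop is MXN → GBP → NZD → MXN:
MXN 710,000.00 ÷ 23.5625 = GBP 30,132.63
GBP 30,132.63 × 2.17880 = NZD 65,652.97
NZD 65,652.97 ÷ 0.0917818 = MXN 715,315.73
Profit = MXN 715,315.73 − MXN 710,000.00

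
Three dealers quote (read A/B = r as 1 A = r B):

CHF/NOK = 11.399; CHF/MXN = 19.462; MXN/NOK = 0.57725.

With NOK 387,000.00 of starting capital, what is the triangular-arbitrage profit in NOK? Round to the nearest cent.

Profit: NOK 5,668.72

Profitable loop is NOK → MXN → CHF → NOK:
NOK 387,000.00 ÷ 0.57725 = MXN 670,420.10
MXN 670,420.10 ÷ 19.462 = CHF 34,447.65
CHF 34,447.65 × 11.399 = NOK 392,668.72
Profit = NOK 392,668.72 − NOK 387,000.00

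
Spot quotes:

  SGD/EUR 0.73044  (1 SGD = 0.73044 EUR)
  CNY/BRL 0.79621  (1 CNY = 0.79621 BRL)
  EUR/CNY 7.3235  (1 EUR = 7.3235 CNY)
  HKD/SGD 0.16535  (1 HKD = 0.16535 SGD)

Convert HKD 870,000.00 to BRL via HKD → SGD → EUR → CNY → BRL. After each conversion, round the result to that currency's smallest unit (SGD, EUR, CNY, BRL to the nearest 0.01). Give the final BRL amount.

HKD 870,000.00 × 0.16535 = SGD 143,854.50
SGD 143,854.50 × 0.73044 = EUR 105,077.08
EUR 105,077.08 × 7.3235 = CNY 769,532.00
CNY 769,532.00 × 0.79621 = BRL 612,709.07

BRL 612,709.07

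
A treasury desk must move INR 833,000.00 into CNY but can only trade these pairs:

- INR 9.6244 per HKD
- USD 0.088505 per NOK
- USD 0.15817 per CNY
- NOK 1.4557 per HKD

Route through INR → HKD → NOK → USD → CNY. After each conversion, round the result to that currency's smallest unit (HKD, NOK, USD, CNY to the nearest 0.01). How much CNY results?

INR 833,000.00 ÷ 9.6244 = HKD 86,550.85
HKD 86,550.85 × 1.4557 = NOK 125,992.07
NOK 125,992.07 × 0.088505 = USD 11,150.93
USD 11,150.93 ÷ 0.15817 = CNY 70,499.65

CNY 70,499.65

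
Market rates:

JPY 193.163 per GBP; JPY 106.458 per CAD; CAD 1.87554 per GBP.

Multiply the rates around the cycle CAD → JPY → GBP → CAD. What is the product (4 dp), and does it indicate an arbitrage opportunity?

1.0337 (arbitrage exists)

Around CAD → JPY → GBP → CAD: 1 × 106.458 ÷ 193.163 × 1.87554 = 1.033667
Product > 1; profitable direction is CAD → JPY → GBP → CAD.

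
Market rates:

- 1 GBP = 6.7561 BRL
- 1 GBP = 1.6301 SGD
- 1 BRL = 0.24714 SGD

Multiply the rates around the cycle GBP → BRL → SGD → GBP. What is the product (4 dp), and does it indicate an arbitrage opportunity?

Around GBP → BRL → SGD → GBP: 1 × 6.7561 × 0.24714 ÷ 1.6301 = 1.024295
Product > 1; profitable direction is GBP → BRL → SGD → GBP.

1.0243 (arbitrage exists)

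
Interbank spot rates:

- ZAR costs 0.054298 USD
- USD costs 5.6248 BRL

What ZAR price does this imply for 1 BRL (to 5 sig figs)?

1 BRL ÷ 5.6248 = 0.177784 USD
0.177784 USD ÷ 0.054298 = 3.27423 ZAR

BRL/ZAR = 3.2742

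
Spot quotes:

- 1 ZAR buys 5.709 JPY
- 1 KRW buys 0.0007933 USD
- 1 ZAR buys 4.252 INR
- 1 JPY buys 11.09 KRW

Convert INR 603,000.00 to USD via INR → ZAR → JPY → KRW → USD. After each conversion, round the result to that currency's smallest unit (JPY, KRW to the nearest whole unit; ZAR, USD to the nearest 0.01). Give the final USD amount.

USD 7,122.84

INR 603,000.00 ÷ 4.252 = ZAR 141,815.62
ZAR 141,815.62 × 5.709 = JPY 809,625
JPY 809,625 × 11.09 = KRW 8,978,741
KRW 8,978,741 × 0.0007933 = USD 7,122.84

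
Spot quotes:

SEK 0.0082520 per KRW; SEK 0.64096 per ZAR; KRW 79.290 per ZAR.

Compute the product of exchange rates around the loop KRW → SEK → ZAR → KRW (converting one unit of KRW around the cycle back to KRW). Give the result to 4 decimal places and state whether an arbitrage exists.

1.0208 (arbitrage exists)

Around KRW → SEK → ZAR → KRW: 1 × 0.0082520 ÷ 0.64096 × 79.290 = 1.020814
Product > 1; profitable direction is KRW → SEK → ZAR → KRW.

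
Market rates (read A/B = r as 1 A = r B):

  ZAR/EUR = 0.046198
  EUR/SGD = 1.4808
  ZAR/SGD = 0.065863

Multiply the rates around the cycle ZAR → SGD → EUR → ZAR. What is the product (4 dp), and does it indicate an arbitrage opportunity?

0.9628 (arbitrage exists)

Around ZAR → SGD → EUR → ZAR: 1 × 0.065863 ÷ 1.4808 ÷ 0.046198 = 0.962769
Product < 1; profitable direction is ZAR → EUR → SGD → ZAR.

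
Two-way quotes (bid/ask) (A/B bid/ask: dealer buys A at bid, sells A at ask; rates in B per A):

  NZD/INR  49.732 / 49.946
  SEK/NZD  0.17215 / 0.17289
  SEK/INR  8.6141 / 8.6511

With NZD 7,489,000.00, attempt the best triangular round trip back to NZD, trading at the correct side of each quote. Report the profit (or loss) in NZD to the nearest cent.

Net result: NZD -18,268.08 (no profitable arbitrage after spreads)

Best loop NZD → SEK → INR → NZD:
NZD 7,489,000.00 ÷ 0.17289 (buy SEK at ask) = SEK 43,316,559.66
SEK 43,316,559.66 × 8.6141 (sell SEK at bid) = INR 373,133,176.59
INR 373,133,176.59 ÷ 49.946 (buy NZD at ask) = NZD 7,470,731.92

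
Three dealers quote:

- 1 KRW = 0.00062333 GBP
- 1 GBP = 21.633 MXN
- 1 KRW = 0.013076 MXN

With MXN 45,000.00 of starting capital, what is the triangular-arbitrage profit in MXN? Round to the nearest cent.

Profit: MXN 1,405.81

Profitable loop is MXN → KRW → GBP → MXN:
MXN 45,000.00 ÷ 0.013076 = KRW 3,441,419
KRW 3,441,419 × 0.00062333 = GBP 2,145.14
GBP 2,145.14 × 21.633 = MXN 46,405.81
Profit = MXN 46,405.81 − MXN 45,000.00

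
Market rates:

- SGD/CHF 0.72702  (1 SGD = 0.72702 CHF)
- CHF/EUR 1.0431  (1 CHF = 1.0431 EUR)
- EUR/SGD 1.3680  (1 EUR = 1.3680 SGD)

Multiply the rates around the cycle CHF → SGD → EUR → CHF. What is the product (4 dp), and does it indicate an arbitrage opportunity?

Around CHF → SGD → EUR → CHF: 1 ÷ 0.72702 ÷ 1.3680 ÷ 1.0431 = 0.963921
Product < 1; profitable direction is CHF → EUR → SGD → CHF.

0.9639 (arbitrage exists)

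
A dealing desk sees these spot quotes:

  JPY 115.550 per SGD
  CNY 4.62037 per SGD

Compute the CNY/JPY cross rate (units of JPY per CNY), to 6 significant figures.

CNY/JPY = 25.0088

1 CNY ÷ 4.62037 = 0.216433 SGD
0.216433 SGD × 115.550 = 25.0088 JPY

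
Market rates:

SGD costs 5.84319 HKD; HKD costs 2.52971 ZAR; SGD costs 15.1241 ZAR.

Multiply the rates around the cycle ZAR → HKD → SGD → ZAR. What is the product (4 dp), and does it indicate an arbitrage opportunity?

Around ZAR → HKD → SGD → ZAR: 1 ÷ 2.52971 ÷ 5.84319 × 15.1241 = 1.023172
Product > 1; profitable direction is ZAR → HKD → SGD → ZAR.

1.0232 (arbitrage exists)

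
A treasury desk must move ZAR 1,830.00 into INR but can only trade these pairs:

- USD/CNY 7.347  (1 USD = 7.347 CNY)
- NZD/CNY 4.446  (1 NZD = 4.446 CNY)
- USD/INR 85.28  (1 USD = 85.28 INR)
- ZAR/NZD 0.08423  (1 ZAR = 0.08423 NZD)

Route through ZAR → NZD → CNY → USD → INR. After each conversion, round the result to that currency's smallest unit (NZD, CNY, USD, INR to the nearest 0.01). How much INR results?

INR 7,954.92

ZAR 1,830.00 × 0.08423 = NZD 154.14
NZD 154.14 × 4.446 = CNY 685.31
CNY 685.31 ÷ 7.347 = USD 93.28
USD 93.28 × 85.28 = INR 7,954.92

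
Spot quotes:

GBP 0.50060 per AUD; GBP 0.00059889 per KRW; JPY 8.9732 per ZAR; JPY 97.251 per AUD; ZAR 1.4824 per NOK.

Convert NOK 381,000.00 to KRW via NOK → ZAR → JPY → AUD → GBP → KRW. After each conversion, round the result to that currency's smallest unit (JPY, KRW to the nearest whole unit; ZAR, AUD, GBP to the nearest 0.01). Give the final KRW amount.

KRW 43,559,953

NOK 381,000.00 × 1.4824 = ZAR 564,794.40
ZAR 564,794.40 × 8.9732 = JPY 5,068,013
JPY 5,068,013 ÷ 97.251 = AUD 52,112.71
AUD 52,112.71 × 0.50060 = GBP 26,087.62
GBP 26,087.62 ÷ 0.00059889 = KRW 43,559,953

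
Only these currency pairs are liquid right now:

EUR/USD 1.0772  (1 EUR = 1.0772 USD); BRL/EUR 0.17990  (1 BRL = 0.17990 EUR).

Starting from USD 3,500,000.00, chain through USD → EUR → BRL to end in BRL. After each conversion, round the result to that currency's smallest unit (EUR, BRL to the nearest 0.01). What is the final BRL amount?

BRL 18,060,947.75

USD 3,500,000.00 ÷ 1.0772 = EUR 3,249,164.50
EUR 3,249,164.50 ÷ 0.17990 = BRL 18,060,947.75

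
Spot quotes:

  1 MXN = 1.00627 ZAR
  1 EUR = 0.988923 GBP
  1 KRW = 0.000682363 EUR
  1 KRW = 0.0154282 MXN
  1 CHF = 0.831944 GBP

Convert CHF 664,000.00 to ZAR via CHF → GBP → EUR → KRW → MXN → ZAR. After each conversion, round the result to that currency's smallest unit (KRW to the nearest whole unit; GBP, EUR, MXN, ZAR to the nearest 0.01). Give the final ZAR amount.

CHF 664,000.00 × 0.831944 = GBP 552,410.82
GBP 552,410.82 ÷ 0.988923 = EUR 558,598.41
EUR 558,598.41 ÷ 0.000682363 = KRW 818,623,533
KRW 818,623,533 × 0.0154282 = MXN 12,629,887.59
MXN 12,629,887.59 × 1.00627 = ZAR 12,709,076.99

ZAR 12,709,076.99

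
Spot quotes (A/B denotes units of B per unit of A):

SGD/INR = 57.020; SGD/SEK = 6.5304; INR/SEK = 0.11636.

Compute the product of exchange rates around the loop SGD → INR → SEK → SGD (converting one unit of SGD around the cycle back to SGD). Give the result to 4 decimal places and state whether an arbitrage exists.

Around SGD → INR → SEK → SGD: 1 × 57.020 × 0.11636 ÷ 6.5304 = 1.015994
Product > 1; profitable direction is SGD → INR → SEK → SGD.

1.0160 (arbitrage exists)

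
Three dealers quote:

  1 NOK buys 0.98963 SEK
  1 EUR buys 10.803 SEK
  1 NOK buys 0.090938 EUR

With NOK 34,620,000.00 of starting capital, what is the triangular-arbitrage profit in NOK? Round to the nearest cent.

Profit: NOK 254,672.75

Profitable loop is NOK → SEK → EUR → NOK:
NOK 34,620,000.00 × 0.98963 = SEK 34,260,990.60
SEK 34,260,990.60 ÷ 10.803 = EUR 3,171,432.99
EUR 3,171,432.99 ÷ 0.090938 = NOK 34,874,672.75
Profit = NOK 34,874,672.75 − NOK 34,620,000.00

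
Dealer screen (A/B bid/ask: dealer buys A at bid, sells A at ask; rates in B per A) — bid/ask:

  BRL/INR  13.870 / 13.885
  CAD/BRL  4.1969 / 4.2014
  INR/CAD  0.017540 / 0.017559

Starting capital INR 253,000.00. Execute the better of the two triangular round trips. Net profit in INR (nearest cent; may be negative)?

Net profit: INR 5,318.31

Best loop INR → CAD → BRL → INR:
INR 253,000.00 × 0.017540 (sell INR at bid) = CAD 4,437.62
CAD 4,437.62 × 4.1969 (sell CAD at bid) = BRL 18,624.25
BRL 18,624.25 × 13.870 (sell BRL at bid) = INR 258,318.31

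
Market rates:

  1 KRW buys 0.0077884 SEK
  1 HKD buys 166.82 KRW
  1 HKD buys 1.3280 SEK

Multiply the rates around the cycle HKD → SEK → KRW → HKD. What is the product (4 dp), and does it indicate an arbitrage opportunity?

1.0221 (arbitrage exists)

Around HKD → SEK → KRW → HKD: 1 × 1.3280 ÷ 0.0077884 ÷ 166.82 = 1.022120
Product > 1; profitable direction is HKD → SEK → KRW → HKD.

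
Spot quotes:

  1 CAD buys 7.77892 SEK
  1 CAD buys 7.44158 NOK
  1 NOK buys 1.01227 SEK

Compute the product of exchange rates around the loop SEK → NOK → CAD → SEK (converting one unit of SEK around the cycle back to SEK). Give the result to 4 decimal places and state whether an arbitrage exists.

Around SEK → NOK → CAD → SEK: 1 ÷ 1.01227 ÷ 7.44158 × 7.77892 = 1.032661
Product > 1; profitable direction is SEK → NOK → CAD → SEK.

1.0327 (arbitrage exists)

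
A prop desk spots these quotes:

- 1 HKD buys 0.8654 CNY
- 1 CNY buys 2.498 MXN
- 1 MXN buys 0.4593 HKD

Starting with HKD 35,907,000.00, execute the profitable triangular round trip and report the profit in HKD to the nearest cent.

Profit: HKD 256,741.10

Profitable loop is HKD → MXN → CNY → HKD:
HKD 35,907,000.00 ÷ 0.4593 = MXN 78,177,661.66
MXN 78,177,661.66 ÷ 2.498 = CNY 31,296,101.54
CNY 31,296,101.54 ÷ 0.8654 = HKD 36,163,741.10
Profit = HKD 36,163,741.10 − HKD 35,907,000.00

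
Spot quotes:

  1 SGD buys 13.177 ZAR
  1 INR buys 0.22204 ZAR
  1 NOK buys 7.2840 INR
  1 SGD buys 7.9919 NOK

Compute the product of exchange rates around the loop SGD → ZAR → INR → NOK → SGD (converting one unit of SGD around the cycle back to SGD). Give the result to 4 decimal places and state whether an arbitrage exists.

1.0194 (arbitrage exists)

Around SGD → ZAR → INR → NOK → SGD: 1 × 13.177 ÷ 0.22204 ÷ 7.2840 ÷ 7.9919 = 1.019449
Product > 1; profitable direction is SGD → ZAR → INR → NOK → SGD.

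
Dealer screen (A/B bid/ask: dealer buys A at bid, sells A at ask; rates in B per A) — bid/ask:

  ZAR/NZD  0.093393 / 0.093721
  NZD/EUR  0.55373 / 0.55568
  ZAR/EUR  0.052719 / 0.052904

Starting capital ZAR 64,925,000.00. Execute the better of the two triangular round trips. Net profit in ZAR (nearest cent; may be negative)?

Best loop ZAR → EUR → NZD → ZAR:
ZAR 64,925,000.00 × 0.052719 (sell ZAR at bid) = EUR 3,422,781.08
EUR 3,422,781.08 ÷ 0.55568 (buy NZD at ask) = NZD 6,159,626.18
NZD 6,159,626.18 ÷ 0.093721 (buy ZAR at ask) = ZAR 65,723,009.56

Net profit: ZAR 798,009.56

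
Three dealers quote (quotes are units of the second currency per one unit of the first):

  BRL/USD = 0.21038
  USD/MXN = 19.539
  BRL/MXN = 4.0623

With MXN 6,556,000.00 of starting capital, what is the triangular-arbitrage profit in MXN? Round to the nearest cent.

Profit: MXN 77,973.55

Profitable loop is MXN → BRL → USD → MXN:
MXN 6,556,000.00 ÷ 4.0623 = BRL 1,613,864.07
BRL 1,613,864.07 × 0.21038 = USD 339,524.72
USD 339,524.72 × 19.539 = MXN 6,633,973.55
Profit = MXN 6,633,973.55 − MXN 6,556,000.00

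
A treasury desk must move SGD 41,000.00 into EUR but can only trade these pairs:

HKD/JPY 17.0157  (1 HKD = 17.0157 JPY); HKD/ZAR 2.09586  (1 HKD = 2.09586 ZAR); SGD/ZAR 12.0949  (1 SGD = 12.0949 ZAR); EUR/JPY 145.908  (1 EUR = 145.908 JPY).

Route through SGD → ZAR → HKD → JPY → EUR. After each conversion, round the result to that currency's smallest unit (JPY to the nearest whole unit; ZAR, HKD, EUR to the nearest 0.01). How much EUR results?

SGD 41,000.00 × 12.0949 = ZAR 495,890.90
ZAR 495,890.90 ÷ 2.09586 = HKD 236,604.97
HKD 236,604.97 × 17.0157 = JPY 4,025,999
JPY 4,025,999 ÷ 145.908 = EUR 27,592.72

EUR 27,592.72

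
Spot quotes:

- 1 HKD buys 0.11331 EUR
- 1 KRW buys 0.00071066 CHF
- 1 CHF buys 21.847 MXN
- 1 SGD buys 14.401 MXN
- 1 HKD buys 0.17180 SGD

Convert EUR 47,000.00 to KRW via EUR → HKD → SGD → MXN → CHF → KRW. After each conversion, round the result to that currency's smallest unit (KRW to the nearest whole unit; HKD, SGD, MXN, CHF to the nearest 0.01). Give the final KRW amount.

KRW 66,098,514

EUR 47,000.00 ÷ 0.11331 = HKD 414,791.28
HKD 414,791.28 × 0.17180 = SGD 71,261.14
SGD 71,261.14 × 14.401 = MXN 1,026,231.68
MXN 1,026,231.68 ÷ 21.847 = CHF 46,973.57
CHF 46,973.57 ÷ 0.00071066 = KRW 66,098,514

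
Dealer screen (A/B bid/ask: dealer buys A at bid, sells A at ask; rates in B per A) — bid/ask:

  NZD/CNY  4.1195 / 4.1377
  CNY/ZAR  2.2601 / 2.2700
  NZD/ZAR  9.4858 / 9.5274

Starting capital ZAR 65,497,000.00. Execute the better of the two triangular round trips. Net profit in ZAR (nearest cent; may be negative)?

Best loop ZAR → CNY → NZD → ZAR:
ZAR 65,497,000.00 ÷ 2.2700 (buy CNY at ask) = CNY 28,853,303.96
CNY 28,853,303.96 ÷ 4.1377 (buy NZD at ask) = NZD 6,973,271.13
NZD 6,973,271.13 × 9.4858 (sell NZD at bid) = ZAR 66,147,055.31

Net profit: ZAR 650,055.31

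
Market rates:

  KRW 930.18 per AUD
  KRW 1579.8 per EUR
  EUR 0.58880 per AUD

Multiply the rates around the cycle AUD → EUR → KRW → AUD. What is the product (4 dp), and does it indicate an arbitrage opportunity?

Around AUD → EUR → KRW → AUD: 1 × 0.58880 × 1579.8 ÷ 930.18 = 1.000007
Product ≈ 1 (deviation 0.001%, within rounding noise).

1.0000 (no arbitrage)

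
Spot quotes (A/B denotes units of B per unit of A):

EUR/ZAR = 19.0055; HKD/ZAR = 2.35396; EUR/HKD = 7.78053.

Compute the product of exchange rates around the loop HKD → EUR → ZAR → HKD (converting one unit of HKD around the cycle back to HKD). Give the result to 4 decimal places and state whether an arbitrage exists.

Around HKD → EUR → ZAR → HKD: 1 ÷ 7.78053 × 19.0055 ÷ 2.35396 = 1.037698
Product > 1; profitable direction is HKD → EUR → ZAR → HKD.

1.0377 (arbitrage exists)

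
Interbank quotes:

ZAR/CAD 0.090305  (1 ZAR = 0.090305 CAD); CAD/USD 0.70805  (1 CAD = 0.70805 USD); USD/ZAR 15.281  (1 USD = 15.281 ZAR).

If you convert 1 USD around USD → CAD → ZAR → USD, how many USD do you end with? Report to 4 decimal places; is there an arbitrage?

1.0235 (arbitrage exists)

Around USD → CAD → ZAR → USD: 1 ÷ 0.70805 ÷ 0.090305 ÷ 15.281 = 1.023464
Product > 1; profitable direction is USD → CAD → ZAR → USD.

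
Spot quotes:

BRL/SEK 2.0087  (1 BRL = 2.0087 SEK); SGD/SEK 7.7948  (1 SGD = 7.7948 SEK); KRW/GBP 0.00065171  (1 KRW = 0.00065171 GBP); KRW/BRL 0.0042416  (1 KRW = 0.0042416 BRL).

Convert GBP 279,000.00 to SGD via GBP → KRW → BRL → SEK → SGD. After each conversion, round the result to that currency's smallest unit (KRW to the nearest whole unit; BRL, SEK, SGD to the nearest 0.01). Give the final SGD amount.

GBP 279,000.00 ÷ 0.00065171 = KRW 428,104,525
KRW 428,104,525 × 0.0042416 = BRL 1,815,848.15
BRL 1,815,848.15 × 2.0087 = SEK 3,647,494.18
SEK 3,647,494.18 ÷ 7.7948 = SGD 467,939.42

SGD 467,939.42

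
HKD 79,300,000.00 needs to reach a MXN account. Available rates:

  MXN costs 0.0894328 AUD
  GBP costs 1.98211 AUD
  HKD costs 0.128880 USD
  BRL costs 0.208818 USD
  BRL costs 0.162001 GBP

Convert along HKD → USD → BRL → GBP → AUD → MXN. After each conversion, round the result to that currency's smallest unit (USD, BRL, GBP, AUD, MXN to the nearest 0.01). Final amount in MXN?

HKD 79,300,000.00 × 0.128880 = USD 10,220,184.00
USD 10,220,184.00 ÷ 0.208818 = BRL 48,943,022.15
BRL 48,943,022.15 × 0.162001 = GBP 7,928,818.53
GBP 7,928,818.53 × 1.98211 = AUD 15,715,790.50
AUD 15,715,790.50 ÷ 0.0894328 = MXN 175,727,367.36

MXN 175,727,367.36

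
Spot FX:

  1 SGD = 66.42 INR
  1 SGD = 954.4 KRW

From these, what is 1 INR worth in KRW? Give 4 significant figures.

1 INR ÷ 66.42 = 0.0150557 SGD
0.0150557 SGD × 954.4 = 14.3692 KRW

INR/KRW = 14.37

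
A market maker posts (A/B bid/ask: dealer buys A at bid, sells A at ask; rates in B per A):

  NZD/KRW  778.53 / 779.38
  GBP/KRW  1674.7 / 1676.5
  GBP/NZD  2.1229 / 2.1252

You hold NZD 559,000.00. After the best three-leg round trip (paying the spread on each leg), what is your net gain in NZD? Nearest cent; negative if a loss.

Best loop NZD → GBP → KRW → NZD:
NZD 559,000.00 ÷ 2.1252 (buy GBP at ask) = GBP 263,034.07
GBP 263,034.07 × 1674.7 (sell GBP at bid) = KRW 440,503,153
KRW 440,503,153 ÷ 779.38 (buy NZD at ask) = NZD 565,196.89

Net profit: NZD 6,196.89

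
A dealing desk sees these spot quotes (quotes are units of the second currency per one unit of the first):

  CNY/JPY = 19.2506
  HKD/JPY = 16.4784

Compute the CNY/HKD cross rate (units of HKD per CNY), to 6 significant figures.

CNY/HKD = 1.16823

1 CNY × 19.2506 = 19.2506 JPY
19.2506 JPY ÷ 16.4784 = 1.16823 HKD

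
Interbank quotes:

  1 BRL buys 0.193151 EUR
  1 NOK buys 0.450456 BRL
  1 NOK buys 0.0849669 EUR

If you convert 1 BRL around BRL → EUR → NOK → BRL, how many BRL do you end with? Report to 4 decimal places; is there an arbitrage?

Around BRL → EUR → NOK → BRL: 1 × 0.193151 ÷ 0.0849669 × 0.450456 = 1.023999
Product > 1; profitable direction is BRL → EUR → NOK → BRL.

1.0240 (arbitrage exists)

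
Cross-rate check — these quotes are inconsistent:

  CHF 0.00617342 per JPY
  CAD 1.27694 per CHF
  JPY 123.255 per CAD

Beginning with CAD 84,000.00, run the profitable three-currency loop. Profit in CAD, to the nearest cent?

Profit: CAD 2,452.67

Profitable loop is CAD → CHF → JPY → CAD:
CAD 84,000.00 ÷ 1.27694 = CHF 65,782.26
CHF 65,782.26 ÷ 0.00617342 = JPY 10,655,724
JPY 10,655,724 ÷ 123.255 = CAD 86,452.67
Profit = CAD 86,452.67 − CAD 84,000.00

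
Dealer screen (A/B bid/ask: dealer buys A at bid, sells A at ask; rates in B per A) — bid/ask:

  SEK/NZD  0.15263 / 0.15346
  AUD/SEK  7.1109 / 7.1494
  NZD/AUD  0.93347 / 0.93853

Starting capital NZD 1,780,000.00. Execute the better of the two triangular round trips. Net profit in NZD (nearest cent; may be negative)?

Best loop NZD → AUD → SEK → NZD:
NZD 1,780,000.00 × 0.93347 (sell NZD at bid) = AUD 1,661,576.60
AUD 1,661,576.60 × 7.1109 (sell AUD at bid) = SEK 11,815,305.04
SEK 11,815,305.04 × 0.15263 (sell SEK at bid) = NZD 1,803,370.01

Net profit: NZD 23,370.01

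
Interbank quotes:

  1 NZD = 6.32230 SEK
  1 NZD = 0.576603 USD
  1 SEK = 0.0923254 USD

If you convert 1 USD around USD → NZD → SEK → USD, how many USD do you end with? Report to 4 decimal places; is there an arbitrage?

Around USD → NZD → SEK → USD: 1 ÷ 0.576603 × 6.32230 × 0.0923254 = 1.012324
Product > 1; profitable direction is USD → NZD → SEK → USD.

1.0123 (arbitrage exists)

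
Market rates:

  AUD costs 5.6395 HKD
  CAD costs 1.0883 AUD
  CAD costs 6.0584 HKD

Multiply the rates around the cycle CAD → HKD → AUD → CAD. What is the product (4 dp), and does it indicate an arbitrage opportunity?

Around CAD → HKD → AUD → CAD: 1 × 6.0584 ÷ 5.6395 ÷ 1.0883 = 0.987117
Product < 1; profitable direction is CAD → AUD → HKD → CAD.

0.9871 (arbitrage exists)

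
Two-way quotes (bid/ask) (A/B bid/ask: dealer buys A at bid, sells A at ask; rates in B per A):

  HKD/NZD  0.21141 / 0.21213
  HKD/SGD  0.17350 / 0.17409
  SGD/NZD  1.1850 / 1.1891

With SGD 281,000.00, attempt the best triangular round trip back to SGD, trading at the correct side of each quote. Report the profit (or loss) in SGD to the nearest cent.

Best loop SGD → HKD → NZD → SGD:
SGD 281,000.00 ÷ 0.17409 (buy HKD at ask) = HKD 1,614,107.65
HKD 1,614,107.65 × 0.21141 (sell HKD at bid) = NZD 341,238.50
NZD 341,238.50 ÷ 1.1891 (buy SGD at ask) = SGD 286,972.08

Net profit: SGD 5,972.08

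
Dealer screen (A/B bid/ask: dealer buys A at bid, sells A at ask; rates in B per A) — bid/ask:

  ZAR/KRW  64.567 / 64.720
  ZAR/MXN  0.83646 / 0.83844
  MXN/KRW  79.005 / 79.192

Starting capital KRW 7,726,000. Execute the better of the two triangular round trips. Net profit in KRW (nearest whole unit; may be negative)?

Net profit: KRW 162,891

Best loop KRW → ZAR → MXN → KRW:
KRW 7,726,000 ÷ 64.720 (buy ZAR at ask) = ZAR 119,375.77
ZAR 119,375.77 × 0.83646 (sell ZAR at bid) = MXN 99,853.06
MXN 99,853.06 × 79.005 (sell MXN at bid) = KRW 7,888,891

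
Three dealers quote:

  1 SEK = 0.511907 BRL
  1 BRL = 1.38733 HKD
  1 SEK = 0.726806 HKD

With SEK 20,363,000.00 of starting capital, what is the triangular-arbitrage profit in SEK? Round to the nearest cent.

Profitable loop is SEK → HKD → BRL → SEK:
SEK 20,363,000.00 × 0.726806 = HKD 14,799,950.58
HKD 14,799,950.58 ÷ 1.38733 = BRL 10,667,938.11
BRL 10,667,938.11 ÷ 0.511907 = SEK 20,839,601.94
Profit = SEK 20,839,601.94 − SEK 20,363,000.00

Profit: SEK 476,601.94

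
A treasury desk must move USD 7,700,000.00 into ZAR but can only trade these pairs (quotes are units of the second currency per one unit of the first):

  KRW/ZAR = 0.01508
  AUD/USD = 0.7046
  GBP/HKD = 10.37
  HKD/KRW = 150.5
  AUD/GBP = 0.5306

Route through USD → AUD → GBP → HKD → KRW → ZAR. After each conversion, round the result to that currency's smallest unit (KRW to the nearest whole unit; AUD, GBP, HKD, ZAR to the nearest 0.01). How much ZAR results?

USD 7,700,000.00 ÷ 0.7046 = AUD 10,928,186.20
AUD 10,928,186.20 × 0.5306 = GBP 5,798,495.60
GBP 5,798,495.60 × 10.37 = HKD 60,130,399.37
HKD 60,130,399.37 × 150.5 = KRW 9,049,625,105
KRW 9,049,625,105 × 0.01508 = ZAR 136,468,346.58

ZAR 136,468,346.58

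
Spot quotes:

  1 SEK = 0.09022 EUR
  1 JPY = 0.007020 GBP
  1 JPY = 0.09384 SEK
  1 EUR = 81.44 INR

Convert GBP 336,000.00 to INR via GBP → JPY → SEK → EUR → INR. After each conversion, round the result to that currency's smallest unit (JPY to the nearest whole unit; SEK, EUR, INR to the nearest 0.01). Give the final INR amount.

GBP 336,000.00 ÷ 0.007020 = JPY 47,863,248
JPY 47,863,248 × 0.09384 = SEK 4,491,487.19
SEK 4,491,487.19 × 0.09022 = EUR 405,221.97
EUR 405,221.97 × 81.44 = INR 33,001,277.24

INR 33,001,277.24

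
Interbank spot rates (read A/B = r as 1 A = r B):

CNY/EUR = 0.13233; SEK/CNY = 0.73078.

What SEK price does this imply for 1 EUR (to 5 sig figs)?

1 EUR ÷ 0.13233 = 7.55687 CNY
7.55687 CNY ÷ 0.73078 = 10.3408 SEK

EUR/SEK = 10.341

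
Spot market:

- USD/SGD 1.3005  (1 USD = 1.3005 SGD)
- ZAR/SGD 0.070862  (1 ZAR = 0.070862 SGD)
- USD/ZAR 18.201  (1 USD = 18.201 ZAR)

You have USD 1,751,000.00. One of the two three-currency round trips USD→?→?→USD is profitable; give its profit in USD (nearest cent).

Profit: USD 14,581.82

Profitable loop is USD → SGD → ZAR → USD:
USD 1,751,000.00 × 1.3005 = SGD 2,277,175.50
SGD 2,277,175.50 ÷ 0.070862 = ZAR 32,135,354.63
ZAR 32,135,354.63 ÷ 18.201 = USD 1,765,581.82
Profit = USD 1,765,581.82 − USD 1,751,000.00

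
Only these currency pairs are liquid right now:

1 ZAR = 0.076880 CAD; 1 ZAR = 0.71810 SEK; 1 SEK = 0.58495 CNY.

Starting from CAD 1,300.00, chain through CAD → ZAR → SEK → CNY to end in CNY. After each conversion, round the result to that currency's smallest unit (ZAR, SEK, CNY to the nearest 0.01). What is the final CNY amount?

CNY 7,102.87

CAD 1,300.00 ÷ 0.076880 = ZAR 16,909.47
ZAR 16,909.47 × 0.71810 = SEK 12,142.69
SEK 12,142.69 × 0.58495 = CNY 7,102.87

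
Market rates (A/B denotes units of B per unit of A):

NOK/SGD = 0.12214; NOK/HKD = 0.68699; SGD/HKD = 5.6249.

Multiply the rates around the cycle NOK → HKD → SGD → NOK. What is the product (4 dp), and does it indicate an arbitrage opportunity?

0.9999 (no arbitrage)

Around NOK → HKD → SGD → NOK: 1 × 0.68699 ÷ 5.6249 ÷ 0.12214 = 0.999949
Product ≈ 1 (deviation 0.005%, within rounding noise).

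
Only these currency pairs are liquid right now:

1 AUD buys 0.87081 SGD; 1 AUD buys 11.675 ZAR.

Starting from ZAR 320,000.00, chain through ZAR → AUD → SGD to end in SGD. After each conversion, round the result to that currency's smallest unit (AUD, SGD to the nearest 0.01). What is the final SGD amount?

SGD 23,868.02

ZAR 320,000.00 ÷ 11.675 = AUD 27,408.99
AUD 27,408.99 × 0.87081 = SGD 23,868.02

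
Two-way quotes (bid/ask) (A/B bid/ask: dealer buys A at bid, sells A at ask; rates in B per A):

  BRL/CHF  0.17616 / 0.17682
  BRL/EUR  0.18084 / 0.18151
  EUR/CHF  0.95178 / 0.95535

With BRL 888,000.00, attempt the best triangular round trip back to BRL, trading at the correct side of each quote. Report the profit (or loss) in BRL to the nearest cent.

Net profit: BRL 14,105.23

Best loop BRL → CHF → EUR → BRL:
BRL 888,000.00 × 0.17616 (sell BRL at bid) = CHF 156,430.08
CHF 156,430.08 ÷ 0.95535 (buy EUR at ask) = EUR 163,741.12
EUR 163,741.12 ÷ 0.18151 (buy BRL at ask) = BRL 902,105.23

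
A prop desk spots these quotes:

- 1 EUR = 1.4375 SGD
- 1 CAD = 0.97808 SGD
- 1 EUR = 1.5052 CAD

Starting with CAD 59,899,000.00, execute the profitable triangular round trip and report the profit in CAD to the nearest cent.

Profit: CAD 1,446,160.45

Profitable loop is CAD → SGD → EUR → CAD:
CAD 59,899,000.00 × 0.97808 = SGD 58,586,013.92
SGD 58,586,013.92 ÷ 1.4375 = EUR 40,755,487.94
EUR 40,755,487.94 × 1.5052 = CAD 61,345,160.45
Profit = CAD 61,345,160.45 − CAD 59,899,000.00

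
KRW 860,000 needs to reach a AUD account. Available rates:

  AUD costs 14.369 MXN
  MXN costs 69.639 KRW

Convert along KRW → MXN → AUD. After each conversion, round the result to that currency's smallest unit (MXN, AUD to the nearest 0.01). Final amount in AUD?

AUD 859.45

KRW 860,000 ÷ 69.639 = MXN 12,349.40
MXN 12,349.40 ÷ 14.369 = AUD 859.45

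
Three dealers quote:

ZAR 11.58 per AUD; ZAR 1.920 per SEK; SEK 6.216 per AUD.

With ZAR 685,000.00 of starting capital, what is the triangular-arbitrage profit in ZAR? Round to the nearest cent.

Profit: ZAR 20,983.01

Profitable loop is ZAR → AUD → SEK → ZAR:
ZAR 685,000.00 ÷ 11.58 = AUD 59,153.71
AUD 59,153.71 × 6.216 = SEK 367,699.48
SEK 367,699.48 × 1.920 = ZAR 705,983.01
Profit = ZAR 705,983.01 − ZAR 685,000.00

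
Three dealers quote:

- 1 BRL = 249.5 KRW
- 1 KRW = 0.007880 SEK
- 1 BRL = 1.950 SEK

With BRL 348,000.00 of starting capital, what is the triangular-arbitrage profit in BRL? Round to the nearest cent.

Profit: BRL 2,866.09

Profitable loop is BRL → KRW → SEK → BRL:
BRL 348,000.00 × 249.5 = KRW 86,826,000
KRW 86,826,000 × 0.007880 = SEK 684,188.88
SEK 684,188.88 ÷ 1.950 = BRL 350,866.09
Profit = BRL 350,866.09 − BRL 348,000.00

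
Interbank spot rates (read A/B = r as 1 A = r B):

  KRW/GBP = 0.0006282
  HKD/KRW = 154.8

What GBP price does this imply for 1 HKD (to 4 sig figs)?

HKD/GBP = 0.09725

1 HKD × 154.8 = 154.8 KRW
154.8 KRW × 0.0006282 = 0.0972454 GBP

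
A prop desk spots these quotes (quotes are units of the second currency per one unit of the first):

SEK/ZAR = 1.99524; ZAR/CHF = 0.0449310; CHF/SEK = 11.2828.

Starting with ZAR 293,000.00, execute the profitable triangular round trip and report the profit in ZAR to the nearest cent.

Profitable loop is ZAR → CHF → SEK → ZAR:
ZAR 293,000.00 × 0.0449310 = CHF 13,164.78
CHF 13,164.78 × 11.2828 = SEK 148,535.61
SEK 148,535.61 × 1.99524 = ZAR 296,364.20
Profit = ZAR 296,364.20 − ZAR 293,000.00

Profit: ZAR 3,364.20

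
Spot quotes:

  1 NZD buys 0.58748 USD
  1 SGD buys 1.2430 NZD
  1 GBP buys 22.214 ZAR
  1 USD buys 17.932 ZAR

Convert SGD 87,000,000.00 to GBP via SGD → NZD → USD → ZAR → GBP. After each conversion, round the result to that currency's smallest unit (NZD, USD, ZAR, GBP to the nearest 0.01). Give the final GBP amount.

SGD 87,000,000.00 × 1.2430 = NZD 108,141,000.00
NZD 108,141,000.00 × 0.58748 = USD 63,530,674.68
USD 63,530,674.68 × 17.932 = ZAR 1,139,232,058.36
ZAR 1,139,232,058.36 ÷ 22.214 = GBP 51,284,417.86

GBP 51,284,417.86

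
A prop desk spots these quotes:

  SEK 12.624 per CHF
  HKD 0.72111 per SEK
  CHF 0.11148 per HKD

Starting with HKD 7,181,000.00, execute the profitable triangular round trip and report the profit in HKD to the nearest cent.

Profitable loop is HKD → CHF → SEK → HKD:
HKD 7,181,000.00 × 0.11148 = CHF 800,537.88
CHF 800,537.88 × 12.624 = SEK 10,105,990.20
SEK 10,105,990.20 × 0.72111 = HKD 7,287,530.59
Profit = HKD 7,287,530.59 − HKD 7,181,000.00

Profit: HKD 106,530.59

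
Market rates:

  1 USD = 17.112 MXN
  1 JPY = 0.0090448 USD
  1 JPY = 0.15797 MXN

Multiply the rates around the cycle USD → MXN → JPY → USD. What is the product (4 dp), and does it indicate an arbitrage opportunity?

0.9798 (arbitrage exists)

Around USD → MXN → JPY → USD: 1 × 17.112 ÷ 0.15797 × 0.0090448 = 0.979772
Product < 1; profitable direction is USD → JPY → MXN → USD.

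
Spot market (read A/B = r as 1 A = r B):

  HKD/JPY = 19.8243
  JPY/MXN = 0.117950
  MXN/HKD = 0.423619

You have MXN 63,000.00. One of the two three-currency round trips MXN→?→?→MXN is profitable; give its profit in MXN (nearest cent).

Profit: MXN 601.79

Profitable loop is MXN → JPY → HKD → MXN:
MXN 63,000.00 ÷ 0.117950 = JPY 534,125
JPY 534,125 ÷ 19.8243 = HKD 26,942.93
HKD 26,942.93 ÷ 0.423619 = MXN 63,601.79
Profit = MXN 63,601.79 − MXN 63,000.00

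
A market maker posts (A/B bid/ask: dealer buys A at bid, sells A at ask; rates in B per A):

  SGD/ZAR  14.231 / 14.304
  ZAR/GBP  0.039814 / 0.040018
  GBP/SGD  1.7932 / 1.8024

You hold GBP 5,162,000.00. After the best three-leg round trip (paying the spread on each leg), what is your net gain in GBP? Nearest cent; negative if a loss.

Net profit: GBP 82,667.51

Best loop GBP → SGD → ZAR → GBP:
GBP 5,162,000.00 × 1.7932 (sell GBP at bid) = SGD 9,256,498.40
SGD 9,256,498.40 × 14.231 (sell SGD at bid) = ZAR 131,729,228.73
ZAR 131,729,228.73 × 0.039814 (sell ZAR at bid) = GBP 5,244,667.51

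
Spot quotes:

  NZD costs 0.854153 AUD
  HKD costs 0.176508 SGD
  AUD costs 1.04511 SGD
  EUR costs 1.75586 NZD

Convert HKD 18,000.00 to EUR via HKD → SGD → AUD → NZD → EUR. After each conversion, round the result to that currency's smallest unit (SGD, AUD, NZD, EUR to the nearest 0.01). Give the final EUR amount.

HKD 18,000.00 × 0.176508 = SGD 3,177.14
SGD 3,177.14 ÷ 1.04511 = AUD 3,040.01
AUD 3,040.01 ÷ 0.854153 = NZD 3,559.09
NZD 3,559.09 ÷ 1.75586 = EUR 2,026.98

EUR 2,026.98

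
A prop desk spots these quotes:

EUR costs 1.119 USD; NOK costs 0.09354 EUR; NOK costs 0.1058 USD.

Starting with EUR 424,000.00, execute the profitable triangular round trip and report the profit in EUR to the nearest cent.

Profitable loop is EUR → NOK → USD → EUR:
EUR 424,000.00 ÷ 0.09354 = NOK 4,532,820.18
NOK 4,532,820.18 × 0.1058 = USD 479,572.38
USD 479,572.38 ÷ 1.119 = EUR 428,572.27
Profit = EUR 428,572.27 − EUR 424,000.00

Profit: EUR 4,572.27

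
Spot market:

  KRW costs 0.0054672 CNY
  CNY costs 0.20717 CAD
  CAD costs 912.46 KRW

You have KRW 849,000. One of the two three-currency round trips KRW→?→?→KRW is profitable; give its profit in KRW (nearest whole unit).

Profitable loop is KRW → CNY → CAD → KRW:
KRW 849,000 × 0.0054672 = CNY 4,641.65
CNY 4,641.65 × 0.20717 = CAD 961.61
CAD 961.61 × 912.46 = KRW 877,432
Profit = KRW 877,432 − KRW 849,000

Profit: KRW 28,432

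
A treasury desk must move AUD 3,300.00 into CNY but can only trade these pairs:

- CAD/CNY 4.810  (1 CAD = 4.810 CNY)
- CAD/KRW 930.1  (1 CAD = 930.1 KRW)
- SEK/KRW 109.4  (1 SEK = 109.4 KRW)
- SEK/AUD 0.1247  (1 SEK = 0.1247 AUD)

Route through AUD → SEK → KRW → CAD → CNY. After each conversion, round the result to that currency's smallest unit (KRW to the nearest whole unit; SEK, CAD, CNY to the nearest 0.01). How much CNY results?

CNY 14,971.99

AUD 3,300.00 ÷ 0.1247 = SEK 26,463.51
SEK 26,463.51 × 109.4 = KRW 2,895,108
KRW 2,895,108 ÷ 930.1 = CAD 3,112.68
CAD 3,112.68 × 4.810 = CNY 14,971.99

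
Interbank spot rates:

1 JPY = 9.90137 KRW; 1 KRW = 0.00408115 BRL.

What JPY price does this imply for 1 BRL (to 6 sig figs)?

BRL/JPY = 24.7470

1 BRL ÷ 0.00408115 = 245.029 KRW
245.029 KRW ÷ 9.90137 = 24.747 JPY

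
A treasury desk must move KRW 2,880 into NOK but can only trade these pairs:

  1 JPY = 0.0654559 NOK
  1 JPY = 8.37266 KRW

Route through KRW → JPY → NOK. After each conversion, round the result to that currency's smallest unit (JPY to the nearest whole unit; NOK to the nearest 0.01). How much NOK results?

NOK 22.52

KRW 2,880 ÷ 8.37266 = JPY 344
JPY 344 × 0.0654559 = NOK 22.52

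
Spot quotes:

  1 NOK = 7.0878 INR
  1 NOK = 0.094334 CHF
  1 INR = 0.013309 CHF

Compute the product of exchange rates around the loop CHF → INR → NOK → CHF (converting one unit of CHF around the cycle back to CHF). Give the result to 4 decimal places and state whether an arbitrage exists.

1.0000 (no arbitrage)

Around CHF → INR → NOK → CHF: 1 ÷ 0.013309 ÷ 7.0878 × 0.094334 = 1.000026
Product ≈ 1 (deviation 0.003%, within rounding noise).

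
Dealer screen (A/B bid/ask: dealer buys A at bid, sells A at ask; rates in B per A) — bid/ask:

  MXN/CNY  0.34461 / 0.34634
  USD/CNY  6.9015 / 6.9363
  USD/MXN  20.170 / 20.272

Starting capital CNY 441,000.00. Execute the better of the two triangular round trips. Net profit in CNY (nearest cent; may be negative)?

Best loop CNY → USD → MXN → CNY:
CNY 441,000.00 ÷ 6.9363 (buy USD at ask) = USD 63,578.56
USD 63,578.56 × 20.170 (sell USD at bid) = MXN 1,282,379.65
MXN 1,282,379.65 × 0.34461 (sell MXN at bid) = CNY 441,920.85

Net profit: CNY 920.85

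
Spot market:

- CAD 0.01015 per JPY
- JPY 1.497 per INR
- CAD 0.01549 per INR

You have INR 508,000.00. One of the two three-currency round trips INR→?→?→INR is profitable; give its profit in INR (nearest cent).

Profitable loop is INR → CAD → JPY → INR:
INR 508,000.00 × 0.01549 = CAD 7,868.92
CAD 7,868.92 ÷ 0.01015 = JPY 775,263
JPY 775,263 ÷ 1.497 = INR 517,877.79
Profit = INR 517,877.79 − INR 508,000.00

Profit: INR 9,877.79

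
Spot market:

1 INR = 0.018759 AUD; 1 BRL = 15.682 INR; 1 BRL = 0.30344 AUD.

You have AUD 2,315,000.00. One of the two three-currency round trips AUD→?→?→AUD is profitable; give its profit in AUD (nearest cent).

Profitable loop is AUD → INR → BRL → AUD:
AUD 2,315,000.00 ÷ 0.018759 = INR 123,407,431.10
INR 123,407,431.10 ÷ 15.682 = BRL 7,869,368.14
BRL 7,869,368.14 × 0.30344 = AUD 2,387,881.07
Profit = AUD 2,387,881.07 − AUD 2,315,000.00

Profit: AUD 72,881.07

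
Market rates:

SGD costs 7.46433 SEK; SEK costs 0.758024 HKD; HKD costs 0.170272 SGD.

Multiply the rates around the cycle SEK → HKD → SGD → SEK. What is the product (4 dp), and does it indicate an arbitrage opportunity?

0.9634 (arbitrage exists)

Around SEK → HKD → SGD → SEK: 1 × 0.758024 × 0.170272 × 7.46433 = 0.963423
Product < 1; profitable direction is SEK → SGD → HKD → SEK.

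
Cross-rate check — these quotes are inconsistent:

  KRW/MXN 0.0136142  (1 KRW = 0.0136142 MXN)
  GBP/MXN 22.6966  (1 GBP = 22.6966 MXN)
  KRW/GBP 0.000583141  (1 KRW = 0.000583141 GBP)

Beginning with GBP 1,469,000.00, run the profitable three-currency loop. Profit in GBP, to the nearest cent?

Profitable loop is GBP → KRW → MXN → GBP:
GBP 1,469,000.00 ÷ 0.000583141 = KRW 2,519,116,303
KRW 2,519,116,303 × 0.0136142 = MXN 34,295,753.17
MXN 34,295,753.17 ÷ 22.6966 = GBP 1,511,052.46
Profit = GBP 1,511,052.46 − GBP 1,469,000.00

Profit: GBP 42,052.46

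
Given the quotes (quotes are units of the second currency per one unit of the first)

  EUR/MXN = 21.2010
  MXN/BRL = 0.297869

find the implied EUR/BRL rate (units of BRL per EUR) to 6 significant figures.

EUR/BRL = 6.31512

1 EUR × 21.2010 = 21.201 MXN
21.201 MXN × 0.297869 = 6.31512 BRL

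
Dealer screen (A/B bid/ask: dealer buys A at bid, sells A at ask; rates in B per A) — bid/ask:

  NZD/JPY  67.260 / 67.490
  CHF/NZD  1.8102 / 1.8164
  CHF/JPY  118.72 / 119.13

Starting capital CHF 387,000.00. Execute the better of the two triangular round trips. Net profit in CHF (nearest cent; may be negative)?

Best loop CHF → NZD → JPY → CHF:
CHF 387,000.00 × 1.8102 (sell CHF at bid) = NZD 700,547.40
NZD 700,547.40 × 67.260 (sell NZD at bid) = JPY 47,118,818
JPY 47,118,818 ÷ 119.13 (buy CHF at ask) = CHF 395,524.37

Net profit: CHF 8,524.37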